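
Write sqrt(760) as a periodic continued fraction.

Write x_i = (sqrt(760) + m_i)/d_i with (m_0, d_0) = (0, 1). a_0 = floor(sqrt(760)) = 27, since 27^2 = 729 <= 760 < 784 = 28^2.
Iterate m_{i+1} = d_i*a_i - m_i, d_{i+1} = (760 - m_{i+1}^2)/d_i, a_{i+1} = floor((a_0 + m_{i+1})/d_{i+1}):
  m_1 = 1*27 - 0 = 27, d_1 = (760 - 27^2)/1 = 31/1 = 31, a_1 = floor((27 + 27)/31) = 1.
  m_2 = 31*1 - 27 = 4, d_2 = (760 - 4^2)/31 = 744/31 = 24, a_2 = floor((27 + 4)/24) = 1.
  m_3 = 24*1 - 4 = 20, d_3 = (760 - 20^2)/24 = 360/24 = 15, a_3 = floor((27 + 20)/15) = 3.
  m_4 = 15*3 - 20 = 25, d_4 = (760 - 25^2)/15 = 135/15 = 9, a_4 = floor((27 + 25)/9) = 5.
  m_5 = 9*5 - 25 = 20, d_5 = (760 - 20^2)/9 = 360/9 = 40, a_5 = floor((27 + 20)/40) = 1.
  m_6 = 40*1 - 20 = 20, d_6 = (760 - 20^2)/40 = 360/40 = 9, a_6 = floor((27 + 20)/9) = 5.
  m_7 = 9*5 - 20 = 25, d_7 = (760 - 25^2)/9 = 135/9 = 15, a_7 = floor((27 + 25)/15) = 3.
  m_8 = 15*3 - 25 = 20, d_8 = (760 - 20^2)/15 = 360/15 = 24, a_8 = floor((27 + 20)/24) = 1.
  m_9 = 24*1 - 20 = 4, d_9 = (760 - 4^2)/24 = 744/24 = 31, a_9 = floor((27 + 4)/31) = 1.
  m_10 = 31*1 - 4 = 27, d_10 = (760 - 27^2)/31 = 31/31 = 1, a_10 = floor((27 + 27)/1) = 54.
  m_11 = 1*54 - 27 = 27, d_11 = (760 - 27^2)/1 = 31/1 = 31: (m_11, d_11) = (m_1, d_1) = (27, 31), so from here the quotients repeat a_1, ..., a_10; the period length is 10.
Hence the expansion of sqrt(760) is a_0 = 27 followed by the repeating block 1, 1, 3, 5, 1, 5, 3, 1, 1, 54 (period 10).

[27; (1, 1, 3, 5, 1, 5, 3, 1, 1, 54)]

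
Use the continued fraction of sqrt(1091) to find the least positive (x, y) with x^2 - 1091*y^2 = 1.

(x, y) = (1090, 33)

First expand sqrt(1091) as a continued fraction. With x_i = (sqrt(1091) + m_i)/d_i and (m_0, d_0) = (0, 1): a_0 = floor(sqrt(1091)) = 33, since 33^2 = 1089 <= 1091 < 1156 = 34^2.
Iterate m_{i+1} = d_i*a_i - m_i, d_{i+1} = (1091 - m_{i+1}^2)/d_i, a_{i+1} = floor((a_0 + m_{i+1})/d_{i+1}):
  m_1 = 1*33 - 0 = 33, d_1 = (1091 - 33^2)/1 = 2/1 = 2, a_1 = floor((33 + 33)/2) = 33.
  m_2 = 2*33 - 33 = 33, d_2 = (1091 - 33^2)/2 = 2/2 = 1, a_2 = floor((33 + 33)/1) = 66.
  m_3 = 1*66 - 33 = 33, d_3 = (1091 - 33^2)/1 = 2/1 = 2: (m_3, d_3) = (m_1, d_1) = (33, 2), so from here the quotients repeat a_1, a_2; the period length is 2.
So sqrt(1091) = [33; (33, 66)] with period length k = 2.
k is even, so the fundamental solution of x^2 - 1091y^2 = 1 is (p_{k-1}, q_{k-1}) = (p_1, q_1); compute convergents through index 1.
Convergents (p_i = a_i*p_{i-1} + p_{i-2}, q_i = a_i*q_{i-1} + q_{i-2} with p_{-2}=0, p_{-1}=1, q_{-2}=1, q_{-1}=0):
  i=0: a_0=33, p_0 = 33*1 + 0 = 33, q_0 = 33*0 + 1 = 1.
  i=1: a_1=33, p_1 = 33*33 + 1 = 1090, q_1 = 33*1 + 0 = 33.
Check: 1090^2 - 1091*33^2 = 1188100 - 1188099 = 1, so (x, y) = (1090, 33) solves the equation, and by the theorem it is the least positive solution.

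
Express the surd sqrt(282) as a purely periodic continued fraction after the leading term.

[16; (1, 3, 1, 4, 1, 3, 1, 32)]

Write x_i = (sqrt(282) + m_i)/d_i with (m_0, d_0) = (0, 1). a_0 = floor(sqrt(282)) = 16, since 16^2 = 256 <= 282 < 289 = 17^2.
Iterate m_{i+1} = d_i*a_i - m_i, d_{i+1} = (282 - m_{i+1}^2)/d_i, a_{i+1} = floor((a_0 + m_{i+1})/d_{i+1}):
  m_1 = 1*16 - 0 = 16, d_1 = (282 - 16^2)/1 = 26/1 = 26, a_1 = floor((16 + 16)/26) = 1.
  m_2 = 26*1 - 16 = 10, d_2 = (282 - 10^2)/26 = 182/26 = 7, a_2 = floor((16 + 10)/7) = 3.
  m_3 = 7*3 - 10 = 11, d_3 = (282 - 11^2)/7 = 161/7 = 23, a_3 = floor((16 + 11)/23) = 1.
  m_4 = 23*1 - 11 = 12, d_4 = (282 - 12^2)/23 = 138/23 = 6, a_4 = floor((16 + 12)/6) = 4.
  m_5 = 6*4 - 12 = 12, d_5 = (282 - 12^2)/6 = 138/6 = 23, a_5 = floor((16 + 12)/23) = 1.
  m_6 = 23*1 - 12 = 11, d_6 = (282 - 11^2)/23 = 161/23 = 7, a_6 = floor((16 + 11)/7) = 3.
  m_7 = 7*3 - 11 = 10, d_7 = (282 - 10^2)/7 = 182/7 = 26, a_7 = floor((16 + 10)/26) = 1.
  m_8 = 26*1 - 10 = 16, d_8 = (282 - 16^2)/26 = 26/26 = 1, a_8 = floor((16 + 16)/1) = 32.
  m_9 = 1*32 - 16 = 16, d_9 = (282 - 16^2)/1 = 26/1 = 26: (m_9, d_9) = (m_1, d_1) = (16, 26), so from here the quotients repeat a_1, ..., a_8; the period length is 8.
Hence the expansion of sqrt(282) is a_0 = 16 followed by the repeating block 1, 3, 1, 4, 1, 3, 1, 32 (period 8).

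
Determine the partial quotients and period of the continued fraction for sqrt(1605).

Write x_i = (sqrt(1605) + m_i)/d_i with (m_0, d_0) = (0, 1). a_0 = floor(sqrt(1605)) = 40, since 40^2 = 1600 <= 1605 < 1681 = 41^2.
Iterate m_{i+1} = d_i*a_i - m_i, d_{i+1} = (1605 - m_{i+1}^2)/d_i, a_{i+1} = floor((a_0 + m_{i+1})/d_{i+1}):
  m_1 = 1*40 - 0 = 40, d_1 = (1605 - 40^2)/1 = 5/1 = 5, a_1 = floor((40 + 40)/5) = 16.
  m_2 = 5*16 - 40 = 40, d_2 = (1605 - 40^2)/5 = 5/5 = 1, a_2 = floor((40 + 40)/1) = 80.
  m_3 = 1*80 - 40 = 40, d_3 = (1605 - 40^2)/1 = 5/1 = 5: (m_3, d_3) = (m_1, d_1) = (40, 5), so from here the quotients repeat a_1, a_2; the period length is 2.
Hence the expansion of sqrt(1605) is a_0 = 40 followed by the repeating block 16, 80 (period 2).

[40; (16, 80)]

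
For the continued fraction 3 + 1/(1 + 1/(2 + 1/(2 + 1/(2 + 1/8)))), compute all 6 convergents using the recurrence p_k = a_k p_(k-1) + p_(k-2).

3/1, 4/1, 11/3, 26/7, 63/17, 530/143

Using the convergent recurrence p_i = a_i*p_{i-1} + p_{i-2}, q_i = a_i*q_{i-1} + q_{i-2} with p_{-2}=0, p_{-1}=1, q_{-2}=1, q_{-1}=0:
  i=0: a_0=3, p_0 = 3*1 + 0 = 3, q_0 = 3*0 + 1 = 1.
  i=1: a_1=1, p_1 = 1*3 + 1 = 4, q_1 = 1*1 + 0 = 1.
  i=2: a_2=2, p_2 = 2*4 + 3 = 11, q_2 = 2*1 + 1 = 3.
  i=3: a_3=2, p_3 = 2*11 + 4 = 26, q_3 = 2*3 + 1 = 7.
  i=4: a_4=2, p_4 = 2*26 + 11 = 63, q_4 = 2*7 + 3 = 17.
  i=5: a_5=8, p_5 = 8*63 + 26 = 530, q_5 = 8*17 + 7 = 143.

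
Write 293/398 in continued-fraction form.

[0; 1, 2, 1, 3, 1, 3, 2, 2]

Run the Euclidean algorithm on 293 and 398; the successive quotients are the partial quotients a_0, a_1, ... (each step inverts the fractional part left over by the previous one):
  293 = 0*398 + 293, so a_0 = 0.
  398 = 1*293 + 105, so a_1 = 1.
  293 = 2*105 + 83, so a_2 = 2.
  105 = 1*83 + 22, so a_3 = 1.
  83 = 3*22 + 17, so a_4 = 3.
  22 = 1*17 + 5, so a_5 = 1.
  17 = 3*5 + 2, so a_6 = 3.
  5 = 2*2 + 1, so a_7 = 2.
  2 = 2*1 + 0, so a_8 = 2.
The remainder reaches 0 after 9 divisions, so the expansion has 9 partial quotients, read off in order.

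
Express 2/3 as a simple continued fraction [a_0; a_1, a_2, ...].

Run the Euclidean algorithm on 2 and 3; the successive quotients are the partial quotients a_0, a_1, ... (each step inverts the fractional part left over by the previous one):
  2 = 0*3 + 2, so a_0 = 0.
  3 = 1*2 + 1, so a_1 = 1.
  2 = 2*1 + 0, so a_2 = 2.
The remainder reaches 0 after 3 divisions, so the expansion has 3 partial quotients, read off in order.

[0; 1, 2]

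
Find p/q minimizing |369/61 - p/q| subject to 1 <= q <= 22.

121/20

Expand x = 369/61 as a continued fraction with the Euclidean algorithm:
  369 = 6*61 + 3, so a_0 = 6.
  61 = 20*3 + 1, so a_1 = 20.
  3 = 3*1 + 0, so a_2 = 3.
so x = [6; 20, 3].
Convergents (p_i = a_i*p_{i-1} + p_{i-2}, q_i = a_i*q_{i-1} + q_{i-2} with p_{-2}=0, p_{-1}=1, q_{-2}=1, q_{-1}=0), until the denominator exceeds 22:
  i=0: a_0=6, p_0 = 6*1 + 0 = 6, q_0 = 6*0 + 1 = 1.
  i=1: a_1=20, p_1 = 20*6 + 1 = 121, q_1 = 20*1 + 0 = 20.
  i=2: a_2=3, p_2 = 3*121 + 6 = 369, q_2 = 3*20 + 1 = 61.
q_2 = 61 > 22, so the last convergent with denominator <= 22 is p_1/q_1 = 121/20.
The closest fraction with denominator <= 22 is either p_1/q_1 or the intermediate fraction (k*p_1 + p_0)/(k*q_1 + q_0) with the largest k >= 1 whose denominator stays <= 22; these approach x as k grows, and every other convergent or intermediate fraction in range is farther away.
Largest k: floor((22 - q_0)/q_1) = floor((22 - 1)/20) = 1.
That gives (1*121 + 6)/(1*20 + 1) = 127/21.
Compare the errors: |x - 121/20| = |369*20 - 121*61|/(61*20) = 1/1220, and |x - 127/21| = |369*21 - 127*61|/(61*21) = 2/1281.
Cross-multiplying, 1*1281 = 1281 < 2440 = 2*1220, so 1/1220 is smaller: the convergent 121/20 is closer to x than 127/21.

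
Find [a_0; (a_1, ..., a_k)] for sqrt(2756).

[52; (2, 104)]

Write x_i = (sqrt(2756) + m_i)/d_i with (m_0, d_0) = (0, 1). a_0 = floor(sqrt(2756)) = 52, since 52^2 = 2704 <= 2756 < 2809 = 53^2.
Iterate m_{i+1} = d_i*a_i - m_i, d_{i+1} = (2756 - m_{i+1}^2)/d_i, a_{i+1} = floor((a_0 + m_{i+1})/d_{i+1}):
  m_1 = 1*52 - 0 = 52, d_1 = (2756 - 52^2)/1 = 52/1 = 52, a_1 = floor((52 + 52)/52) = 2.
  m_2 = 52*2 - 52 = 52, d_2 = (2756 - 52^2)/52 = 52/52 = 1, a_2 = floor((52 + 52)/1) = 104.
  m_3 = 1*104 - 52 = 52, d_3 = (2756 - 52^2)/1 = 52/1 = 52: (m_3, d_3) = (m_1, d_1) = (52, 52), so from here the quotients repeat a_1, a_2; the period length is 2.
Hence the expansion of sqrt(2756) is a_0 = 52 followed by the repeating block 2, 104 (period 2).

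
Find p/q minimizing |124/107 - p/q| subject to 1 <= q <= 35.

Expand x = 124/107 as a continued fraction with the Euclidean algorithm:
  124 = 1*107 + 17, so a_0 = 1.
  107 = 6*17 + 5, so a_1 = 6.
  17 = 3*5 + 2, so a_2 = 3.
  5 = 2*2 + 1, so a_3 = 2.
  2 = 2*1 + 0, so a_4 = 2.
so x = [1; 6, 3, 2, 2].
Convergents (p_i = a_i*p_{i-1} + p_{i-2}, q_i = a_i*q_{i-1} + q_{i-2} with p_{-2}=0, p_{-1}=1, q_{-2}=1, q_{-1}=0), until the denominator exceeds 35:
  i=0: a_0=1, p_0 = 1*1 + 0 = 1, q_0 = 1*0 + 1 = 1.
  i=1: a_1=6, p_1 = 6*1 + 1 = 7, q_1 = 6*1 + 0 = 6.
  i=2: a_2=3, p_2 = 3*7 + 1 = 22, q_2 = 3*6 + 1 = 19.
  i=3: a_3=2, p_3 = 2*22 + 7 = 51, q_3 = 2*19 + 6 = 44.
q_3 = 44 > 35, so the last convergent with denominator <= 35 is p_2/q_2 = 22/19.
The closest fraction with denominator <= 35 is either p_2/q_2 or the intermediate fraction (k*p_2 + p_1)/(k*q_2 + q_1) with the largest k >= 1 whose denominator stays <= 35; these approach x as k grows, and every other convergent or intermediate fraction in range is farther away.
Largest k: floor((35 - q_1)/q_2) = floor((35 - 6)/19) = 1.
That gives (1*22 + 7)/(1*19 + 6) = 29/25.
Compare the errors: |x - 22/19| = |124*19 - 22*107|/(107*19) = 2/2033, and |x - 29/25| = |124*25 - 29*107|/(107*25) = 3/2675.
Cross-multiplying, 2*2675 = 5350 < 6099 = 3*2033, so 2/2033 is smaller: the convergent 22/19 is closer to x than 29/25.

22/19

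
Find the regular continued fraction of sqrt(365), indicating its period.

[19; (9, 1, 1, 9, 38)]

Write x_i = (sqrt(365) + m_i)/d_i with (m_0, d_0) = (0, 1). a_0 = floor(sqrt(365)) = 19, since 19^2 = 361 <= 365 < 400 = 20^2.
Iterate m_{i+1} = d_i*a_i - m_i, d_{i+1} = (365 - m_{i+1}^2)/d_i, a_{i+1} = floor((a_0 + m_{i+1})/d_{i+1}):
  m_1 = 1*19 - 0 = 19, d_1 = (365 - 19^2)/1 = 4/1 = 4, a_1 = floor((19 + 19)/4) = 9.
  m_2 = 4*9 - 19 = 17, d_2 = (365 - 17^2)/4 = 76/4 = 19, a_2 = floor((19 + 17)/19) = 1.
  m_3 = 19*1 - 17 = 2, d_3 = (365 - 2^2)/19 = 361/19 = 19, a_3 = floor((19 + 2)/19) = 1.
  m_4 = 19*1 - 2 = 17, d_4 = (365 - 17^2)/19 = 76/19 = 4, a_4 = floor((19 + 17)/4) = 9.
  m_5 = 4*9 - 17 = 19, d_5 = (365 - 19^2)/4 = 4/4 = 1, a_5 = floor((19 + 19)/1) = 38.
  m_6 = 1*38 - 19 = 19, d_6 = (365 - 19^2)/1 = 4/1 = 4: (m_6, d_6) = (m_1, d_1) = (19, 4), so from here the quotients repeat a_1, ..., a_5; the period length is 5.
Hence the expansion of sqrt(365) is a_0 = 19 followed by the repeating block 9, 1, 1, 9, 38 (period 5).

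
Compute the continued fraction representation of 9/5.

Run the Euclidean algorithm on 9 and 5; the successive quotients are the partial quotients a_0, a_1, ... (each step inverts the fractional part left over by the previous one):
  9 = 1*5 + 4, so a_0 = 1.
  5 = 1*4 + 1, so a_1 = 1.
  4 = 4*1 + 0, so a_2 = 4.
The remainder reaches 0 after 3 divisions, so the expansion has 3 partial quotients, read off in order.

[1; 1, 4]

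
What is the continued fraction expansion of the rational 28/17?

Run the Euclidean algorithm on 28 and 17; the successive quotients are the partial quotients a_0, a_1, ... (each step inverts the fractional part left over by the previous one):
  28 = 1*17 + 11, so a_0 = 1.
  17 = 1*11 + 6, so a_1 = 1.
  11 = 1*6 + 5, so a_2 = 1.
  6 = 1*5 + 1, so a_3 = 1.
  5 = 5*1 + 0, so a_4 = 5.
The remainder reaches 0 after 5 divisions, so the expansion has 5 partial quotients, read off in order.

[1; 1, 1, 1, 5]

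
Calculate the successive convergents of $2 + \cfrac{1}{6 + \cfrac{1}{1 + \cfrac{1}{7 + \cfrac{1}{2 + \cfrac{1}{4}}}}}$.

2/1, 13/6, 15/7, 118/55, 251/117, 1122/523

Using the convergent recurrence p_i = a_i*p_{i-1} + p_{i-2}, q_i = a_i*q_{i-1} + q_{i-2} with p_{-2}=0, p_{-1}=1, q_{-2}=1, q_{-1}=0:
  i=0: a_0=2, p_0 = 2*1 + 0 = 2, q_0 = 2*0 + 1 = 1.
  i=1: a_1=6, p_1 = 6*2 + 1 = 13, q_1 = 6*1 + 0 = 6.
  i=2: a_2=1, p_2 = 1*13 + 2 = 15, q_2 = 1*6 + 1 = 7.
  i=3: a_3=7, p_3 = 7*15 + 13 = 118, q_3 = 7*7 + 6 = 55.
  i=4: a_4=2, p_4 = 2*118 + 15 = 251, q_4 = 2*55 + 7 = 117.
  i=5: a_5=4, p_5 = 4*251 + 118 = 1122, q_5 = 4*117 + 55 = 523.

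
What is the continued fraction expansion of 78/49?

[1; 1, 1, 2, 4, 2]

Run the Euclidean algorithm on 78 and 49; the successive quotients are the partial quotients a_0, a_1, ... (each step inverts the fractional part left over by the previous one):
  78 = 1*49 + 29, so a_0 = 1.
  49 = 1*29 + 20, so a_1 = 1.
  29 = 1*20 + 9, so a_2 = 1.
  20 = 2*9 + 2, so a_3 = 2.
  9 = 4*2 + 1, so a_4 = 4.
  2 = 2*1 + 0, so a_5 = 2.
The remainder reaches 0 after 6 divisions, so the expansion has 6 partial quotients, read off in order.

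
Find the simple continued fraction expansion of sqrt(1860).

Write x_i = (sqrt(1860) + m_i)/d_i with (m_0, d_0) = (0, 1). a_0 = floor(sqrt(1860)) = 43, since 43^2 = 1849 <= 1860 < 1936 = 44^2.
Iterate m_{i+1} = d_i*a_i - m_i, d_{i+1} = (1860 - m_{i+1}^2)/d_i, a_{i+1} = floor((a_0 + m_{i+1})/d_{i+1}):
  m_1 = 1*43 - 0 = 43, d_1 = (1860 - 43^2)/1 = 11/1 = 11, a_1 = floor((43 + 43)/11) = 7.
  m_2 = 11*7 - 43 = 34, d_2 = (1860 - 34^2)/11 = 704/11 = 64, a_2 = floor((43 + 34)/64) = 1.
  m_3 = 64*1 - 34 = 30, d_3 = (1860 - 30^2)/64 = 960/64 = 15, a_3 = floor((43 + 30)/15) = 4.
  m_4 = 15*4 - 30 = 30, d_4 = (1860 - 30^2)/15 = 960/15 = 64, a_4 = floor((43 + 30)/64) = 1.
  m_5 = 64*1 - 30 = 34, d_5 = (1860 - 34^2)/64 = 704/64 = 11, a_5 = floor((43 + 34)/11) = 7.
  m_6 = 11*7 - 34 = 43, d_6 = (1860 - 43^2)/11 = 11/11 = 1, a_6 = floor((43 + 43)/1) = 86.
  m_7 = 1*86 - 43 = 43, d_7 = (1860 - 43^2)/1 = 11/1 = 11: (m_7, d_7) = (m_1, d_1) = (43, 11), so from here the quotients repeat a_1, ..., a_6; the period length is 6.
Hence the expansion of sqrt(1860) is a_0 = 43 followed by the repeating block 7, 1, 4, 1, 7, 86 (period 6).

[43; (7, 1, 4, 1, 7, 86)]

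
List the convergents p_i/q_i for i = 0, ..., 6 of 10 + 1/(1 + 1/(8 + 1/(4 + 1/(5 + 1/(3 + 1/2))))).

Using the convergent recurrence p_i = a_i*p_{i-1} + p_{i-2}, q_i = a_i*q_{i-1} + q_{i-2} with p_{-2}=0, p_{-1}=1, q_{-2}=1, q_{-1}=0:
  i=0: a_0=10, p_0 = 10*1 + 0 = 10, q_0 = 10*0 + 1 = 1.
  i=1: a_1=1, p_1 = 1*10 + 1 = 11, q_1 = 1*1 + 0 = 1.
  i=2: a_2=8, p_2 = 8*11 + 10 = 98, q_2 = 8*1 + 1 = 9.
  i=3: a_3=4, p_3 = 4*98 + 11 = 403, q_3 = 4*9 + 1 = 37.
  i=4: a_4=5, p_4 = 5*403 + 98 = 2113, q_4 = 5*37 + 9 = 194.
  i=5: a_5=3, p_5 = 3*2113 + 403 = 6742, q_5 = 3*194 + 37 = 619.
  i=6: a_6=2, p_6 = 2*6742 + 2113 = 15597, q_6 = 2*619 + 194 = 1432.

10/1, 11/1, 98/9, 403/37, 2113/194, 6742/619, 15597/1432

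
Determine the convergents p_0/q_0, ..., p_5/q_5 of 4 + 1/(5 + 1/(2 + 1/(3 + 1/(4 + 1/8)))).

Using the convergent recurrence p_i = a_i*p_{i-1} + p_{i-2}, q_i = a_i*q_{i-1} + q_{i-2} with p_{-2}=0, p_{-1}=1, q_{-2}=1, q_{-1}=0:
  i=0: a_0=4, p_0 = 4*1 + 0 = 4, q_0 = 4*0 + 1 = 1.
  i=1: a_1=5, p_1 = 5*4 + 1 = 21, q_1 = 5*1 + 0 = 5.
  i=2: a_2=2, p_2 = 2*21 + 4 = 46, q_2 = 2*5 + 1 = 11.
  i=3: a_3=3, p_3 = 3*46 + 21 = 159, q_3 = 3*11 + 5 = 38.
  i=4: a_4=4, p_4 = 4*159 + 46 = 682, q_4 = 4*38 + 11 = 163.
  i=5: a_5=8, p_5 = 8*682 + 159 = 5615, q_5 = 8*163 + 38 = 1342.

4/1, 21/5, 46/11, 159/38, 682/163, 5615/1342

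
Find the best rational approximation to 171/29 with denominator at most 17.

59/10

Expand x = 171/29 as a continued fraction with the Euclidean algorithm:
  171 = 5*29 + 26, so a_0 = 5.
  29 = 1*26 + 3, so a_1 = 1.
  26 = 8*3 + 2, so a_2 = 8.
  3 = 1*2 + 1, so a_3 = 1.
  2 = 2*1 + 0, so a_4 = 2.
so x = [5; 1, 8, 1, 2].
Convergents (p_i = a_i*p_{i-1} + p_{i-2}, q_i = a_i*q_{i-1} + q_{i-2} with p_{-2}=0, p_{-1}=1, q_{-2}=1, q_{-1}=0), until the denominator exceeds 17:
  i=0: a_0=5, p_0 = 5*1 + 0 = 5, q_0 = 5*0 + 1 = 1.
  i=1: a_1=1, p_1 = 1*5 + 1 = 6, q_1 = 1*1 + 0 = 1.
  i=2: a_2=8, p_2 = 8*6 + 5 = 53, q_2 = 8*1 + 1 = 9.
  i=3: a_3=1, p_3 = 1*53 + 6 = 59, q_3 = 1*9 + 1 = 10.
  i=4: a_4=2, p_4 = 2*59 + 53 = 171, q_4 = 2*10 + 9 = 29.
q_4 = 29 > 17, so the last convergent with denominator <= 17 is p_3/q_3 = 59/10.
The closest fraction with denominator <= 17 is either p_3/q_3 or the intermediate fraction (k*p_3 + p_2)/(k*q_3 + q_2) with the largest k >= 1 whose denominator stays <= 17; these approach x as k grows, and every other convergent or intermediate fraction in range is farther away.
Largest k: floor((17 - q_2)/q_3) = floor((17 - 9)/10) = 0.
Since k = 0, no intermediate fraction beyond p_3/q_3 has denominator <= 17, so the convergent 59/10 is the closest (its error is |171*10 - 59*29|/(29*10) = 1/290).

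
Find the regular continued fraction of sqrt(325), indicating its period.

[18; (36)]

Write x_i = (sqrt(325) + m_i)/d_i with (m_0, d_0) = (0, 1). a_0 = floor(sqrt(325)) = 18, since 18^2 = 324 <= 325 < 361 = 19^2.
Iterate m_{i+1} = d_i*a_i - m_i, d_{i+1} = (325 - m_{i+1}^2)/d_i, a_{i+1} = floor((a_0 + m_{i+1})/d_{i+1}):
  m_1 = 1*18 - 0 = 18, d_1 = (325 - 18^2)/1 = 1/1 = 1, a_1 = floor((18 + 18)/1) = 36.
  m_2 = 1*36 - 18 = 18, d_2 = (325 - 18^2)/1 = 1/1 = 1: (m_2, d_2) = (m_1, d_1) = (18, 1), so from here the quotient a_1 repeats; the period length is 1.
Hence the expansion of sqrt(325) is a_0 = 18 followed by the repeating block 36 (period 1).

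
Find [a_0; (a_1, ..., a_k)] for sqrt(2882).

Write x_i = (sqrt(2882) + m_i)/d_i with (m_0, d_0) = (0, 1). a_0 = floor(sqrt(2882)) = 53, since 53^2 = 2809 <= 2882 < 2916 = 54^2.
Iterate m_{i+1} = d_i*a_i - m_i, d_{i+1} = (2882 - m_{i+1}^2)/d_i, a_{i+1} = floor((a_0 + m_{i+1})/d_{i+1}):
  m_1 = 1*53 - 0 = 53, d_1 = (2882 - 53^2)/1 = 73/1 = 73, a_1 = floor((53 + 53)/73) = 1.
  m_2 = 73*1 - 53 = 20, d_2 = (2882 - 20^2)/73 = 2482/73 = 34, a_2 = floor((53 + 20)/34) = 2.
  m_3 = 34*2 - 20 = 48, d_3 = (2882 - 48^2)/34 = 578/34 = 17, a_3 = floor((53 + 48)/17) = 5.
  m_4 = 17*5 - 48 = 37, d_4 = (2882 - 37^2)/17 = 1513/17 = 89, a_4 = floor((53 + 37)/89) = 1.
  m_5 = 89*1 - 37 = 52, d_5 = (2882 - 52^2)/89 = 178/89 = 2, a_5 = floor((53 + 52)/2) = 52.
  m_6 = 2*52 - 52 = 52, d_6 = (2882 - 52^2)/2 = 178/2 = 89, a_6 = floor((53 + 52)/89) = 1.
  m_7 = 89*1 - 52 = 37, d_7 = (2882 - 37^2)/89 = 1513/89 = 17, a_7 = floor((53 + 37)/17) = 5.
  m_8 = 17*5 - 37 = 48, d_8 = (2882 - 48^2)/17 = 578/17 = 34, a_8 = floor((53 + 48)/34) = 2.
  m_9 = 34*2 - 48 = 20, d_9 = (2882 - 20^2)/34 = 2482/34 = 73, a_9 = floor((53 + 20)/73) = 1.
  m_10 = 73*1 - 20 = 53, d_10 = (2882 - 53^2)/73 = 73/73 = 1, a_10 = floor((53 + 53)/1) = 106.
  m_11 = 1*106 - 53 = 53, d_11 = (2882 - 53^2)/1 = 73/1 = 73: (m_11, d_11) = (m_1, d_1) = (53, 73), so from here the quotients repeat a_1, ..., a_10; the period length is 10.
Hence the expansion of sqrt(2882) is a_0 = 53 followed by the repeating block 1, 2, 5, 1, 52, 1, 5, 2, 1, 106 (period 10).

[53; (1, 2, 5, 1, 52, 1, 5, 2, 1, 106)]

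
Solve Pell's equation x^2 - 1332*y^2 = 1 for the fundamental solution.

(x, y) = (73, 2)

First expand sqrt(1332) as a continued fraction. With x_i = (sqrt(1332) + m_i)/d_i and (m_0, d_0) = (0, 1): a_0 = floor(sqrt(1332)) = 36, since 36^2 = 1296 <= 1332 < 1369 = 37^2.
Iterate m_{i+1} = d_i*a_i - m_i, d_{i+1} = (1332 - m_{i+1}^2)/d_i, a_{i+1} = floor((a_0 + m_{i+1})/d_{i+1}):
  m_1 = 1*36 - 0 = 36, d_1 = (1332 - 36^2)/1 = 36/1 = 36, a_1 = floor((36 + 36)/36) = 2.
  m_2 = 36*2 - 36 = 36, d_2 = (1332 - 36^2)/36 = 36/36 = 1, a_2 = floor((36 + 36)/1) = 72.
  m_3 = 1*72 - 36 = 36, d_3 = (1332 - 36^2)/1 = 36/1 = 36: (m_3, d_3) = (m_1, d_1) = (36, 36), so from here the quotients repeat a_1, a_2; the period length is 2.
So sqrt(1332) = [36; (2, 72)] with period length k = 2.
k is even, so the fundamental solution of x^2 - 1332y^2 = 1 is (p_{k-1}, q_{k-1}) = (p_1, q_1); compute convergents through index 1.
Convergents (p_i = a_i*p_{i-1} + p_{i-2}, q_i = a_i*q_{i-1} + q_{i-2} with p_{-2}=0, p_{-1}=1, q_{-2}=1, q_{-1}=0):
  i=0: a_0=36, p_0 = 36*1 + 0 = 36, q_0 = 36*0 + 1 = 1.
  i=1: a_1=2, p_1 = 2*36 + 1 = 73, q_1 = 2*1 + 0 = 2.
Check: 73^2 - 1332*2^2 = 5329 - 5328 = 1, so (x, y) = (73, 2) solves the equation, and by the theorem it is the least positive solution.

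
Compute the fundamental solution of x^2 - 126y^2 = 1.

(x, y) = (449, 40)

First expand sqrt(126) as a continued fraction. With x_i = (sqrt(126) + m_i)/d_i and (m_0, d_0) = (0, 1): a_0 = floor(sqrt(126)) = 11, since 11^2 = 121 <= 126 < 144 = 12^2.
Iterate m_{i+1} = d_i*a_i - m_i, d_{i+1} = (126 - m_{i+1}^2)/d_i, a_{i+1} = floor((a_0 + m_{i+1})/d_{i+1}):
  m_1 = 1*11 - 0 = 11, d_1 = (126 - 11^2)/1 = 5/1 = 5, a_1 = floor((11 + 11)/5) = 4.
  m_2 = 5*4 - 11 = 9, d_2 = (126 - 9^2)/5 = 45/5 = 9, a_2 = floor((11 + 9)/9) = 2.
  m_3 = 9*2 - 9 = 9, d_3 = (126 - 9^2)/9 = 45/9 = 5, a_3 = floor((11 + 9)/5) = 4.
  m_4 = 5*4 - 9 = 11, d_4 = (126 - 11^2)/5 = 5/5 = 1, a_4 = floor((11 + 11)/1) = 22.
  m_5 = 1*22 - 11 = 11, d_5 = (126 - 11^2)/1 = 5/1 = 5: (m_5, d_5) = (m_1, d_1) = (11, 5), so from here the quotients repeat a_1, ..., a_4; the period length is 4.
So sqrt(126) = [11; (4, 2, 4, 22)] with period length k = 4.
k is even, so the fundamental solution of x^2 - 126y^2 = 1 is (p_{k-1}, q_{k-1}) = (p_3, q_3); compute convergents through index 3.
Convergents (p_i = a_i*p_{i-1} + p_{i-2}, q_i = a_i*q_{i-1} + q_{i-2} with p_{-2}=0, p_{-1}=1, q_{-2}=1, q_{-1}=0):
  i=0: a_0=11, p_0 = 11*1 + 0 = 11, q_0 = 11*0 + 1 = 1.
  i=1: a_1=4, p_1 = 4*11 + 1 = 45, q_1 = 4*1 + 0 = 4.
  i=2: a_2=2, p_2 = 2*45 + 11 = 101, q_2 = 2*4 + 1 = 9.
  i=3: a_3=4, p_3 = 4*101 + 45 = 449, q_3 = 4*9 + 4 = 40.
Check: 449^2 - 126*40^2 = 201601 - 201600 = 1, so (x, y) = (449, 40) solves the equation, and by the theorem it is the least positive solution.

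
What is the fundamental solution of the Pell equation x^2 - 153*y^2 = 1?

First expand sqrt(153) as a continued fraction. With x_i = (sqrt(153) + m_i)/d_i and (m_0, d_0) = (0, 1): a_0 = floor(sqrt(153)) = 12, since 12^2 = 144 <= 153 < 169 = 13^2.
Iterate m_{i+1} = d_i*a_i - m_i, d_{i+1} = (153 - m_{i+1}^2)/d_i, a_{i+1} = floor((a_0 + m_{i+1})/d_{i+1}):
  m_1 = 1*12 - 0 = 12, d_1 = (153 - 12^2)/1 = 9/1 = 9, a_1 = floor((12 + 12)/9) = 2.
  m_2 = 9*2 - 12 = 6, d_2 = (153 - 6^2)/9 = 117/9 = 13, a_2 = floor((12 + 6)/13) = 1.
  m_3 = 13*1 - 6 = 7, d_3 = (153 - 7^2)/13 = 104/13 = 8, a_3 = floor((12 + 7)/8) = 2.
  m_4 = 8*2 - 7 = 9, d_4 = (153 - 9^2)/8 = 72/8 = 9, a_4 = floor((12 + 9)/9) = 2.
  m_5 = 9*2 - 9 = 9, d_5 = (153 - 9^2)/9 = 72/9 = 8, a_5 = floor((12 + 9)/8) = 2.
  m_6 = 8*2 - 9 = 7, d_6 = (153 - 7^2)/8 = 104/8 = 13, a_6 = floor((12 + 7)/13) = 1.
  m_7 = 13*1 - 7 = 6, d_7 = (153 - 6^2)/13 = 117/13 = 9, a_7 = floor((12 + 6)/9) = 2.
  m_8 = 9*2 - 6 = 12, d_8 = (153 - 12^2)/9 = 9/9 = 1, a_8 = floor((12 + 12)/1) = 24.
  m_9 = 1*24 - 12 = 12, d_9 = (153 - 12^2)/1 = 9/1 = 9: (m_9, d_9) = (m_1, d_1) = (12, 9), so from here the quotients repeat a_1, ..., a_8; the period length is 8.
So sqrt(153) = [12; (2, 1, 2, 2, 2, 1, 2, 24)] with period length k = 8.
k is even, so the fundamental solution of x^2 - 153y^2 = 1 is (p_{k-1}, q_{k-1}) = (p_7, q_7); compute convergents through index 7.
Convergents (p_i = a_i*p_{i-1} + p_{i-2}, q_i = a_i*q_{i-1} + q_{i-2} with p_{-2}=0, p_{-1}=1, q_{-2}=1, q_{-1}=0):
  i=0: a_0=12, p_0 = 12*1 + 0 = 12, q_0 = 12*0 + 1 = 1.
  i=1: a_1=2, p_1 = 2*12 + 1 = 25, q_1 = 2*1 + 0 = 2.
  i=2: a_2=1, p_2 = 1*25 + 12 = 37, q_2 = 1*2 + 1 = 3.
  i=3: a_3=2, p_3 = 2*37 + 25 = 99, q_3 = 2*3 + 2 = 8.
  i=4: a_4=2, p_4 = 2*99 + 37 = 235, q_4 = 2*8 + 3 = 19.
  i=5: a_5=2, p_5 = 2*235 + 99 = 569, q_5 = 2*19 + 8 = 46.
  i=6: a_6=1, p_6 = 1*569 + 235 = 804, q_6 = 1*46 + 19 = 65.
  i=7: a_7=2, p_7 = 2*804 + 569 = 2177, q_7 = 2*65 + 46 = 176.
Check: 2177^2 - 153*176^2 = 4739329 - 4739328 = 1, so (x, y) = (2177, 176) solves the equation, and by the theorem it is the least positive solution.

(x, y) = (2177, 176)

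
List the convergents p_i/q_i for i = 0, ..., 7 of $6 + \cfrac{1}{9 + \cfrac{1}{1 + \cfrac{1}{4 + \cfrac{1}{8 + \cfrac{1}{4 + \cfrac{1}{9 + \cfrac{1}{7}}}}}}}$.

Using the convergent recurrence p_i = a_i*p_{i-1} + p_{i-2}, q_i = a_i*q_{i-1} + q_{i-2} with p_{-2}=0, p_{-1}=1, q_{-2}=1, q_{-1}=0:
  i=0: a_0=6, p_0 = 6*1 + 0 = 6, q_0 = 6*0 + 1 = 1.
  i=1: a_1=9, p_1 = 9*6 + 1 = 55, q_1 = 9*1 + 0 = 9.
  i=2: a_2=1, p_2 = 1*55 + 6 = 61, q_2 = 1*9 + 1 = 10.
  i=3: a_3=4, p_3 = 4*61 + 55 = 299, q_3 = 4*10 + 9 = 49.
  i=4: a_4=8, p_4 = 8*299 + 61 = 2453, q_4 = 8*49 + 10 = 402.
  i=5: a_5=4, p_5 = 4*2453 + 299 = 10111, q_5 = 4*402 + 49 = 1657.
  i=6: a_6=9, p_6 = 9*10111 + 2453 = 93452, q_6 = 9*1657 + 402 = 15315.
  i=7: a_7=7, p_7 = 7*93452 + 10111 = 664275, q_7 = 7*15315 + 1657 = 108862.

6/1, 55/9, 61/10, 299/49, 2453/402, 10111/1657, 93452/15315, 664275/108862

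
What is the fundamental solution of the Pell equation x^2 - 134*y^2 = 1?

(x, y) = (145925, 12606)

First expand sqrt(134) as a continued fraction. With x_i = (sqrt(134) + m_i)/d_i and (m_0, d_0) = (0, 1): a_0 = floor(sqrt(134)) = 11, since 11^2 = 121 <= 134 < 144 = 12^2.
Iterate m_{i+1} = d_i*a_i - m_i, d_{i+1} = (134 - m_{i+1}^2)/d_i, a_{i+1} = floor((a_0 + m_{i+1})/d_{i+1}):
  m_1 = 1*11 - 0 = 11, d_1 = (134 - 11^2)/1 = 13/1 = 13, a_1 = floor((11 + 11)/13) = 1.
  m_2 = 13*1 - 11 = 2, d_2 = (134 - 2^2)/13 = 130/13 = 10, a_2 = floor((11 + 2)/10) = 1.
  m_3 = 10*1 - 2 = 8, d_3 = (134 - 8^2)/10 = 70/10 = 7, a_3 = floor((11 + 8)/7) = 2.
  m_4 = 7*2 - 8 = 6, d_4 = (134 - 6^2)/7 = 98/7 = 14, a_4 = floor((11 + 6)/14) = 1.
  m_5 = 14*1 - 6 = 8, d_5 = (134 - 8^2)/14 = 70/14 = 5, a_5 = floor((11 + 8)/5) = 3.
  m_6 = 5*3 - 8 = 7, d_6 = (134 - 7^2)/5 = 85/5 = 17, a_6 = floor((11 + 7)/17) = 1.
  m_7 = 17*1 - 7 = 10, d_7 = (134 - 10^2)/17 = 34/17 = 2, a_7 = floor((11 + 10)/2) = 10.
  m_8 = 2*10 - 10 = 10, d_8 = (134 - 10^2)/2 = 34/2 = 17, a_8 = floor((11 + 10)/17) = 1.
  m_9 = 17*1 - 10 = 7, d_9 = (134 - 7^2)/17 = 85/17 = 5, a_9 = floor((11 + 7)/5) = 3.
  m_10 = 5*3 - 7 = 8, d_10 = (134 - 8^2)/5 = 70/5 = 14, a_10 = floor((11 + 8)/14) = 1.
  m_11 = 14*1 - 8 = 6, d_11 = (134 - 6^2)/14 = 98/14 = 7, a_11 = floor((11 + 6)/7) = 2.
  m_12 = 7*2 - 6 = 8, d_12 = (134 - 8^2)/7 = 70/7 = 10, a_12 = floor((11 + 8)/10) = 1.
  m_13 = 10*1 - 8 = 2, d_13 = (134 - 2^2)/10 = 130/10 = 13, a_13 = floor((11 + 2)/13) = 1.
  m_14 = 13*1 - 2 = 11, d_14 = (134 - 11^2)/13 = 13/13 = 1, a_14 = floor((11 + 11)/1) = 22.
  m_15 = 1*22 - 11 = 11, d_15 = (134 - 11^2)/1 = 13/1 = 13: (m_15, d_15) = (m_1, d_1) = (11, 13), so from here the quotients repeat a_1, ..., a_14; the period length is 14.
So sqrt(134) = [11; (1, 1, 2, 1, 3, 1, 10, 1, 3, 1, 2, 1, 1, 22)] with period length k = 14.
k is even, so the fundamental solution of x^2 - 134y^2 = 1 is (p_{k-1}, q_{k-1}) = (p_13, q_13); compute convergents through index 13.
Convergents (p_i = a_i*p_{i-1} + p_{i-2}, q_i = a_i*q_{i-1} + q_{i-2} with p_{-2}=0, p_{-1}=1, q_{-2}=1, q_{-1}=0):
  i=0: a_0=11, p_0 = 11*1 + 0 = 11, q_0 = 11*0 + 1 = 1.
  i=1: a_1=1, p_1 = 1*11 + 1 = 12, q_1 = 1*1 + 0 = 1.
  i=2: a_2=1, p_2 = 1*12 + 11 = 23, q_2 = 1*1 + 1 = 2.
  i=3: a_3=2, p_3 = 2*23 + 12 = 58, q_3 = 2*2 + 1 = 5.
  i=4: a_4=1, p_4 = 1*58 + 23 = 81, q_4 = 1*5 + 2 = 7.
  i=5: a_5=3, p_5 = 3*81 + 58 = 301, q_5 = 3*7 + 5 = 26.
  i=6: a_6=1, p_6 = 1*301 + 81 = 382, q_6 = 1*26 + 7 = 33.
  i=7: a_7=10, p_7 = 10*382 + 301 = 4121, q_7 = 10*33 + 26 = 356.
  i=8: a_8=1, p_8 = 1*4121 + 382 = 4503, q_8 = 1*356 + 33 = 389.
  i=9: a_9=3, p_9 = 3*4503 + 4121 = 17630, q_9 = 3*389 + 356 = 1523.
  i=10: a_10=1, p_10 = 1*17630 + 4503 = 22133, q_10 = 1*1523 + 389 = 1912.
  i=11: a_11=2, p_11 = 2*22133 + 17630 = 61896, q_11 = 2*1912 + 1523 = 5347.
  i=12: a_12=1, p_12 = 1*61896 + 22133 = 84029, q_12 = 1*5347 + 1912 = 7259.
  i=13: a_13=1, p_13 = 1*84029 + 61896 = 145925, q_13 = 1*7259 + 5347 = 12606.
Check: 145925^2 - 134*12606^2 = 21294105625 - 21294105624 = 1, so (x, y) = (145925, 12606) solves the equation, and by the theorem it is the least positive solution.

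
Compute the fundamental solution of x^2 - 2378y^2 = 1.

First expand sqrt(2378) as a continued fraction. With x_i = (sqrt(2378) + m_i)/d_i and (m_0, d_0) = (0, 1): a_0 = floor(sqrt(2378)) = 48, since 48^2 = 2304 <= 2378 < 2401 = 49^2.
Iterate m_{i+1} = d_i*a_i - m_i, d_{i+1} = (2378 - m_{i+1}^2)/d_i, a_{i+1} = floor((a_0 + m_{i+1})/d_{i+1}):
  m_1 = 1*48 - 0 = 48, d_1 = (2378 - 48^2)/1 = 74/1 = 74, a_1 = floor((48 + 48)/74) = 1.
  m_2 = 74*1 - 48 = 26, d_2 = (2378 - 26^2)/74 = 1702/74 = 23, a_2 = floor((48 + 26)/23) = 3.
  m_3 = 23*3 - 26 = 43, d_3 = (2378 - 43^2)/23 = 529/23 = 23, a_3 = floor((48 + 43)/23) = 3.
  m_4 = 23*3 - 43 = 26, d_4 = (2378 - 26^2)/23 = 1702/23 = 74, a_4 = floor((48 + 26)/74) = 1.
  m_5 = 74*1 - 26 = 48, d_5 = (2378 - 48^2)/74 = 74/74 = 1, a_5 = floor((48 + 48)/1) = 96.
  m_6 = 1*96 - 48 = 48, d_6 = (2378 - 48^2)/1 = 74/1 = 74: (m_6, d_6) = (m_1, d_1) = (48, 74), so from here the quotients repeat a_1, ..., a_5; the period length is 5.
So sqrt(2378) = [48; (1, 3, 3, 1, 96)] with period length k = 5.
k is odd, so (p_{k-1}, q_{k-1}) only solves x^2 - 2378y^2 = -1 and the fundamental solution of x^2 - 2378y^2 = 1 is (p_{2k-1}, q_{2k-1}) = (p_9, q_9); compute convergents through index 9, running through the period twice.
Convergents (p_i = a_i*p_{i-1} + p_{i-2}, q_i = a_i*q_{i-1} + q_{i-2} with p_{-2}=0, p_{-1}=1, q_{-2}=1, q_{-1}=0):
  i=0: a_0=48, p_0 = 48*1 + 0 = 48, q_0 = 48*0 + 1 = 1.
  i=1: a_1=1, p_1 = 1*48 + 1 = 49, q_1 = 1*1 + 0 = 1.
  i=2: a_2=3, p_2 = 3*49 + 48 = 195, q_2 = 3*1 + 1 = 4.
  i=3: a_3=3, p_3 = 3*195 + 49 = 634, q_3 = 3*4 + 1 = 13.
  i=4: a_4=1, p_4 = 1*634 + 195 = 829, q_4 = 1*13 + 4 = 17.
  i=5: a_5=96, p_5 = 96*829 + 634 = 80218, q_5 = 96*17 + 13 = 1645.
  i=6: a_6=1, p_6 = 1*80218 + 829 = 81047, q_6 = 1*1645 + 17 = 1662.
  i=7: a_7=3, p_7 = 3*81047 + 80218 = 323359, q_7 = 3*1662 + 1645 = 6631.
  i=8: a_8=3, p_8 = 3*323359 + 81047 = 1051124, q_8 = 3*6631 + 1662 = 21555.
  i=9: a_9=1, p_9 = 1*1051124 + 323359 = 1374483, q_9 = 1*21555 + 6631 = 28186.
Indeed p_4^2 - 2378*q_4^2 = 687241 - 687242 = -1, not +1.
Check: 1374483^2 - 2378*28186^2 = 1889203517289 - 1889203517288 = 1, so (x, y) = (1374483, 28186) solves the equation, and by the theorem it is the least positive solution.

(x, y) = (1374483, 28186)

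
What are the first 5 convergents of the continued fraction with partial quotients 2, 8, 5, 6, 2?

Using the convergent recurrence p_i = a_i*p_{i-1} + p_{i-2}, q_i = a_i*q_{i-1} + q_{i-2} with p_{-2}=0, p_{-1}=1, q_{-2}=1, q_{-1}=0:
  i=0: a_0=2, p_0 = 2*1 + 0 = 2, q_0 = 2*0 + 1 = 1.
  i=1: a_1=8, p_1 = 8*2 + 1 = 17, q_1 = 8*1 + 0 = 8.
  i=2: a_2=5, p_2 = 5*17 + 2 = 87, q_2 = 5*8 + 1 = 41.
  i=3: a_3=6, p_3 = 6*87 + 17 = 539, q_3 = 6*41 + 8 = 254.
  i=4: a_4=2, p_4 = 2*539 + 87 = 1165, q_4 = 2*254 + 41 = 549.

2/1, 17/8, 87/41, 539/254, 1165/549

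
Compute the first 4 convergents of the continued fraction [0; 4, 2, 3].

Using the convergent recurrence p_i = a_i*p_{i-1} + p_{i-2}, q_i = a_i*q_{i-1} + q_{i-2} with p_{-2}=0, p_{-1}=1, q_{-2}=1, q_{-1}=0:
  i=0: a_0=0, p_0 = 0*1 + 0 = 0, q_0 = 0*0 + 1 = 1.
  i=1: a_1=4, p_1 = 4*0 + 1 = 1, q_1 = 4*1 + 0 = 4.
  i=2: a_2=2, p_2 = 2*1 + 0 = 2, q_2 = 2*4 + 1 = 9.
  i=3: a_3=3, p_3 = 3*2 + 1 = 7, q_3 = 3*9 + 4 = 31.

0/1, 1/4, 2/9, 7/31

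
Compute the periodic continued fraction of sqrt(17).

Write x_i = (sqrt(17) + m_i)/d_i with (m_0, d_0) = (0, 1). a_0 = floor(sqrt(17)) = 4, since 4^2 = 16 <= 17 < 25 = 5^2.
Iterate m_{i+1} = d_i*a_i - m_i, d_{i+1} = (17 - m_{i+1}^2)/d_i, a_{i+1} = floor((a_0 + m_{i+1})/d_{i+1}):
  m_1 = 1*4 - 0 = 4, d_1 = (17 - 4^2)/1 = 1/1 = 1, a_1 = floor((4 + 4)/1) = 8.
  m_2 = 1*8 - 4 = 4, d_2 = (17 - 4^2)/1 = 1/1 = 1: (m_2, d_2) = (m_1, d_1) = (4, 1), so from here the quotient a_1 repeats; the period length is 1.
Hence the expansion of sqrt(17) is a_0 = 4 followed by the repeating block 8 (period 1).

[4; (8)]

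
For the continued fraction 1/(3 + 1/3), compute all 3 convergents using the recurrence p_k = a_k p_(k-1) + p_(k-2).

Using the convergent recurrence p_i = a_i*p_{i-1} + p_{i-2}, q_i = a_i*q_{i-1} + q_{i-2} with p_{-2}=0, p_{-1}=1, q_{-2}=1, q_{-1}=0:
  i=0: a_0=0, p_0 = 0*1 + 0 = 0, q_0 = 0*0 + 1 = 1.
  i=1: a_1=3, p_1 = 3*0 + 1 = 1, q_1 = 3*1 + 0 = 3.
  i=2: a_2=3, p_2 = 3*1 + 0 = 3, q_2 = 3*3 + 1 = 10.

0/1, 1/3, 3/10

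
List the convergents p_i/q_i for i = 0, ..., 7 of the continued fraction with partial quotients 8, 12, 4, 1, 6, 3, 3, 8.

Using the convergent recurrence p_i = a_i*p_{i-1} + p_{i-2}, q_i = a_i*q_{i-1} + q_{i-2} with p_{-2}=0, p_{-1}=1, q_{-2}=1, q_{-1}=0:
  i=0: a_0=8, p_0 = 8*1 + 0 = 8, q_0 = 8*0 + 1 = 1.
  i=1: a_1=12, p_1 = 12*8 + 1 = 97, q_1 = 12*1 + 0 = 12.
  i=2: a_2=4, p_2 = 4*97 + 8 = 396, q_2 = 4*12 + 1 = 49.
  i=3: a_3=1, p_3 = 1*396 + 97 = 493, q_3 = 1*49 + 12 = 61.
  i=4: a_4=6, p_4 = 6*493 + 396 = 3354, q_4 = 6*61 + 49 = 415.
  i=5: a_5=3, p_5 = 3*3354 + 493 = 10555, q_5 = 3*415 + 61 = 1306.
  i=6: a_6=3, p_6 = 3*10555 + 3354 = 35019, q_6 = 3*1306 + 415 = 4333.
  i=7: a_7=8, p_7 = 8*35019 + 10555 = 290707, q_7 = 8*4333 + 1306 = 35970.

8/1, 97/12, 396/49, 493/61, 3354/415, 10555/1306, 35019/4333, 290707/35970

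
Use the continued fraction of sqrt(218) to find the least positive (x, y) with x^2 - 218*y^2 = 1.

(x, y) = (126003, 8534)

First expand sqrt(218) as a continued fraction. With x_i = (sqrt(218) + m_i)/d_i and (m_0, d_0) = (0, 1): a_0 = floor(sqrt(218)) = 14, since 14^2 = 196 <= 218 < 225 = 15^2.
Iterate m_{i+1} = d_i*a_i - m_i, d_{i+1} = (218 - m_{i+1}^2)/d_i, a_{i+1} = floor((a_0 + m_{i+1})/d_{i+1}):
  m_1 = 1*14 - 0 = 14, d_1 = (218 - 14^2)/1 = 22/1 = 22, a_1 = floor((14 + 14)/22) = 1.
  m_2 = 22*1 - 14 = 8, d_2 = (218 - 8^2)/22 = 154/22 = 7, a_2 = floor((14 + 8)/7) = 3.
  m_3 = 7*3 - 8 = 13, d_3 = (218 - 13^2)/7 = 49/7 = 7, a_3 = floor((14 + 13)/7) = 3.
  m_4 = 7*3 - 13 = 8, d_4 = (218 - 8^2)/7 = 154/7 = 22, a_4 = floor((14 + 8)/22) = 1.
  m_5 = 22*1 - 8 = 14, d_5 = (218 - 14^2)/22 = 22/22 = 1, a_5 = floor((14 + 14)/1) = 28.
  m_6 = 1*28 - 14 = 14, d_6 = (218 - 14^2)/1 = 22/1 = 22: (m_6, d_6) = (m_1, d_1) = (14, 22), so from here the quotients repeat a_1, ..., a_5; the period length is 5.
So sqrt(218) = [14; (1, 3, 3, 1, 28)] with period length k = 5.
k is odd, so (p_{k-1}, q_{k-1}) only solves x^2 - 218y^2 = -1 and the fundamental solution of x^2 - 218y^2 = 1 is (p_{2k-1}, q_{2k-1}) = (p_9, q_9); compute convergents through index 9, running through the period twice.
Convergents (p_i = a_i*p_{i-1} + p_{i-2}, q_i = a_i*q_{i-1} + q_{i-2} with p_{-2}=0, p_{-1}=1, q_{-2}=1, q_{-1}=0):
  i=0: a_0=14, p_0 = 14*1 + 0 = 14, q_0 = 14*0 + 1 = 1.
  i=1: a_1=1, p_1 = 1*14 + 1 = 15, q_1 = 1*1 + 0 = 1.
  i=2: a_2=3, p_2 = 3*15 + 14 = 59, q_2 = 3*1 + 1 = 4.
  i=3: a_3=3, p_3 = 3*59 + 15 = 192, q_3 = 3*4 + 1 = 13.
  i=4: a_4=1, p_4 = 1*192 + 59 = 251, q_4 = 1*13 + 4 = 17.
  i=5: a_5=28, p_5 = 28*251 + 192 = 7220, q_5 = 28*17 + 13 = 489.
  i=6: a_6=1, p_6 = 1*7220 + 251 = 7471, q_6 = 1*489 + 17 = 506.
  i=7: a_7=3, p_7 = 3*7471 + 7220 = 29633, q_7 = 3*506 + 489 = 2007.
  i=8: a_8=3, p_8 = 3*29633 + 7471 = 96370, q_8 = 3*2007 + 506 = 6527.
  i=9: a_9=1, p_9 = 1*96370 + 29633 = 126003, q_9 = 1*6527 + 2007 = 8534.
Indeed p_4^2 - 218*q_4^2 = 63001 - 63002 = -1, not +1.
Check: 126003^2 - 218*8534^2 = 15876756009 - 15876756008 = 1, so (x, y) = (126003, 8534) solves the equation, and by the theorem it is the least positive solution.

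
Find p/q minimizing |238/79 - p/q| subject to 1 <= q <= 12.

Expand x = 238/79 as a continued fraction with the Euclidean algorithm:
  238 = 3*79 + 1, so a_0 = 3.
  79 = 79*1 + 0, so a_1 = 79.
so x = [3; 79].
Convergents (p_i = a_i*p_{i-1} + p_{i-2}, q_i = a_i*q_{i-1} + q_{i-2} with p_{-2}=0, p_{-1}=1, q_{-2}=1, q_{-1}=0), until the denominator exceeds 12:
  i=0: a_0=3, p_0 = 3*1 + 0 = 3, q_0 = 3*0 + 1 = 1.
  i=1: a_1=79, p_1 = 79*3 + 1 = 238, q_1 = 79*1 + 0 = 79.
q_1 = 79 > 12, so the last convergent with denominator <= 12 is p_0/q_0 = 3/1.
The closest fraction with denominator <= 12 is either p_0/q_0 or the intermediate fraction (k*p_0 + p_{-1})/(k*q_0 + q_{-1}) with the largest k >= 1 whose denominator stays <= 12; these approach x as k grows, and every other convergent or intermediate fraction in range is farther away.
Largest k: floor((12 - q_{-1})/q_0) = floor((12 - 0)/1) = 12 (using the seeds p_{-1} = 1, q_{-1} = 0).
That gives (12*3 + 1)/(12*1 + 0) = 37/12.
Compare the errors: |x - 3/1| = |238*1 - 3*79|/(79*1) = 1/79, and |x - 37/12| = |238*12 - 37*79|/(79*12) = 67/948.
Cross-multiplying, 1*948 = 948 < 5293 = 67*79, so 1/79 is smaller: the convergent 3/1 is closer to x than 37/12.

3/1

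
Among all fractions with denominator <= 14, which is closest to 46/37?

5/4

Expand x = 46/37 as a continued fraction with the Euclidean algorithm:
  46 = 1*37 + 9, so a_0 = 1.
  37 = 4*9 + 1, so a_1 = 4.
  9 = 9*1 + 0, so a_2 = 9.
so x = [1; 4, 9].
Convergents (p_i = a_i*p_{i-1} + p_{i-2}, q_i = a_i*q_{i-1} + q_{i-2} with p_{-2}=0, p_{-1}=1, q_{-2}=1, q_{-1}=0), until the denominator exceeds 14:
  i=0: a_0=1, p_0 = 1*1 + 0 = 1, q_0 = 1*0 + 1 = 1.
  i=1: a_1=4, p_1 = 4*1 + 1 = 5, q_1 = 4*1 + 0 = 4.
  i=2: a_2=9, p_2 = 9*5 + 1 = 46, q_2 = 9*4 + 1 = 37.
q_2 = 37 > 14, so the last convergent with denominator <= 14 is p_1/q_1 = 5/4.
The closest fraction with denominator <= 14 is either p_1/q_1 or the intermediate fraction (k*p_1 + p_0)/(k*q_1 + q_0) with the largest k >= 1 whose denominator stays <= 14; these approach x as k grows, and every other convergent or intermediate fraction in range is farther away.
Largest k: floor((14 - q_0)/q_1) = floor((14 - 1)/4) = 3.
That gives (3*5 + 1)/(3*4 + 1) = 16/13.
Compare the errors: |x - 5/4| = |46*4 - 5*37|/(37*4) = 1/148, and |x - 16/13| = |46*13 - 16*37|/(37*13) = 6/481.
Cross-multiplying, 1*481 = 481 < 888 = 6*148, so 1/148 is smaller: the convergent 5/4 is closer to x than 16/13.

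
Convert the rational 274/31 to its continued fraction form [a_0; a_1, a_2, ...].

Run the Euclidean algorithm on 274 and 31; the successive quotients are the partial quotients a_0, a_1, ... (each step inverts the fractional part left over by the previous one):
  274 = 8*31 + 26, so a_0 = 8.
  31 = 1*26 + 5, so a_1 = 1.
  26 = 5*5 + 1, so a_2 = 5.
  5 = 5*1 + 0, so a_3 = 5.
The remainder reaches 0 after 4 divisions, so the expansion has 4 partial quotients, read off in order.

[8; 1, 5, 5]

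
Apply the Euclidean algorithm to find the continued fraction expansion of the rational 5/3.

[1; 1, 2]

Run the Euclidean algorithm on 5 and 3; the successive quotients are the partial quotients a_0, a_1, ... (each step inverts the fractional part left over by the previous one):
  5 = 1*3 + 2, so a_0 = 1.
  3 = 1*2 + 1, so a_1 = 1.
  2 = 2*1 + 0, so a_2 = 2.
The remainder reaches 0 after 3 divisions, so the expansion has 3 partial quotients, read off in order.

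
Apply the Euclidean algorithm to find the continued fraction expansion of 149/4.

[37; 4]

Run the Euclidean algorithm on 149 and 4; the successive quotients are the partial quotients a_0, a_1, ... (each step inverts the fractional part left over by the previous one):
  149 = 37*4 + 1, so a_0 = 37.
  4 = 4*1 + 0, so a_1 = 4.
The remainder reaches 0 after 2 divisions, so the expansion has 2 partial quotients, read off in order.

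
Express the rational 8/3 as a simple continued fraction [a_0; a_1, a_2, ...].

Run the Euclidean algorithm on 8 and 3; the successive quotients are the partial quotients a_0, a_1, ... (each step inverts the fractional part left over by the previous one):
  8 = 2*3 + 2, so a_0 = 2.
  3 = 1*2 + 1, so a_1 = 1.
  2 = 2*1 + 0, so a_2 = 2.
The remainder reaches 0 after 3 divisions, so the expansion has 3 partial quotients, read off in order.

[2; 1, 2]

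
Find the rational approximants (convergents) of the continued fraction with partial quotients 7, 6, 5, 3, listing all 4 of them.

Using the convergent recurrence p_i = a_i*p_{i-1} + p_{i-2}, q_i = a_i*q_{i-1} + q_{i-2} with p_{-2}=0, p_{-1}=1, q_{-2}=1, q_{-1}=0:
  i=0: a_0=7, p_0 = 7*1 + 0 = 7, q_0 = 7*0 + 1 = 1.
  i=1: a_1=6, p_1 = 6*7 + 1 = 43, q_1 = 6*1 + 0 = 6.
  i=2: a_2=5, p_2 = 5*43 + 7 = 222, q_2 = 5*6 + 1 = 31.
  i=3: a_3=3, p_3 = 3*222 + 43 = 709, q_3 = 3*31 + 6 = 99.

7/1, 43/6, 222/31, 709/99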